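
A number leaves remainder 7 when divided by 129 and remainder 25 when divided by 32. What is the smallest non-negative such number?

2329

Write x = 7 + 129·k. Then 129·k ≡ 25 − 7 ≡ 18 (mod 32).
Need 129⁻¹ mod 32. Extended Euclid on (32, 1):
32 = 32·1 + 0
129⁻¹ ≡ 1 (mod 32), so k ≡ 1·18 ≡ 18 (mod 32).
x = 7 + 129·18 = 2329.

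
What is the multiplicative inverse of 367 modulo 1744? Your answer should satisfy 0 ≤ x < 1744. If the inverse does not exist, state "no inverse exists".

575

Apply the Euclidean algorithm to 1744 and 367:
1744 = 4·367 + 276
367 = 1·276 + 91
276 = 3·91 + 3
91 = 30·3 + 1
3 = 3·1 + 0
gcd = 1, so the inverse exists. Back-substitute:
1 = 91 − 30·3
1 = −30·276 + 91·91
1 = 91·367 − 121·276
1 = −121·1744 + 575·367
So 367·575 ≡ 1 (mod 1744).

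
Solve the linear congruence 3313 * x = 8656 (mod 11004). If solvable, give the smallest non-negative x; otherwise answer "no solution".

First find gcd(3313, 11004):
11004 = 3·3313 + 1065
3313 = 3·1065 + 118
1065 = 9·118 + 3
118 = 39·3 + 1
3 = 3·1 + 0
gcd = 1, so a unique solution mod 11004 exists.
Back-substitute for the Bézout coefficients:
1 = 118 − 39·3
1 = −39·1065 + 352·118
1 = 352·3313 − 1095·1065
1 = −1095·11004 + 3637·3313
So 3313·(3637) ≡ 1 (mod 11004), giving 3313⁻¹ ≡ 3637.
x ≡ 3313⁻¹·8656 ≡ 3637·8656 ≡ 10432 (mod 11004).

10432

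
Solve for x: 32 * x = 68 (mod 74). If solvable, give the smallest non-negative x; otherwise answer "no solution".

First find gcd(32, 74):
74 = 2·32 + 10
32 = 3·10 + 2
10 = 5·2 + 0
gcd = 2 and 2 | 68, so solutions exist. Divide through by 2: 16x ≡ 34 (mod 37).
Now find 16⁻¹ mod 37:
37 = 2×16 + 5
16 = 3×5 + 1
5 = 5×1 + 0
Back-substitute:
1 = 16 − 3·5
1 = −3·37 + 7·16
So 16⁻¹ ≡ 7 (mod 37).
Then x ≡ 7·34 ≡ 16 (mod 37); the smallest non-negative solution is x = 16.

16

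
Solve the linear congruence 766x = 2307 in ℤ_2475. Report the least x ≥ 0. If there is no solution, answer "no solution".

First find gcd(766, 2475):
2475 = 3×766 + 177
766 = 4×177 + 58
177 = 3×58 + 3
58 = 19×3 + 1
3 = 3×1 + 0
gcd = 1, so a unique solution mod 2475 exists.
Back-substitute for the Bézout coefficients:
1 = 58 − 19·3
1 = −19·177 + 58·58
1 = 58·766 − 251·177
1 = −251·2475 + 811·766
So 766·(811) ≡ 1 (mod 2475), giving 766⁻¹ ≡ 811.
x ≡ 766⁻¹·2307 ≡ 811·2307 ≡ 2352 (mod 2475).

2352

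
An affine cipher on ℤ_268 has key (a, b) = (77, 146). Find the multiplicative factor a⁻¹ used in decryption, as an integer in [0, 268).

181

Extended Euclidean algorithm:
268 = 3×77 + 37
77 = 2×37 + 3
37 = 12×3 + 1
3 = 3×1 + 0
gcd = 1, so the inverse exists. Back-substitute:
1 = 37 − 12·3
1 = −12·77 + 25·37
1 = 25·268 − 87·77
So 77·(-87) ≡ 1 (mod 268), and -87 ≡ 181 (mod 268).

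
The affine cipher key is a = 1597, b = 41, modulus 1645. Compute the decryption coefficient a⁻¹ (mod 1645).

Extended Euclidean algorithm:
1645 = 1·1597 + 48
1597 = 33·48 + 13
48 = 3·13 + 9
13 = 1·9 + 4
9 = 2·4 + 1
4 = 4·1 + 0
Since gcd(1597, 1645) = 1, back-substitute to write 1 as a combination:
1 = 9 − 2·4
1 = −2·13 + 3·9
1 = 3·48 − 11·13
1 = −11·1597 + 366·48
1 = 366·1645 − 377·1597
So 1597·(-377) ≡ 1 (mod 1645), and -377 ≡ 1268 (mod 1645).

1268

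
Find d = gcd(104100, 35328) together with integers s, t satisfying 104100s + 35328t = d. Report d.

Repeated division:
104100 = 2×35328 + 33444
35328 = 1×33444 + 1884
33444 = 17×1884 + 1416
1884 = 1×1416 + 468
1416 = 3×468 + 12
468 = 39×12 + 0
gcd(104100, 35328) = 12.
Working backward:
12 = 1416 − 3·468
12 = −3·1884 + 4·1416
12 = 4·33444 − 71·1884
12 = −71·35328 + 75·33444
12 = 75·104100 − 221·35328
So 12 = (75)·104100 + (-221)·35328.

12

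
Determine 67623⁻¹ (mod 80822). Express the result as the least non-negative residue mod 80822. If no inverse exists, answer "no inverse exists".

65581

Apply the Euclidean algorithm to 80822 and 67623:
80822 = 1*67623 + 13199
67623 = 5*13199 + 1628
13199 = 8*1628 + 175
1628 = 9*175 + 53
175 = 3*53 + 16
53 = 3*16 + 5
16 = 3*5 + 1
5 = 5*1 + 0
gcd = 1, so the inverse exists. Back-substitute:
1 = 16 − 3·5
1 = −3·53 + 10·16
1 = 10·175 − 33·53
1 = −33·1628 + 307·175
1 = 307·13199 − 2489·1628
1 = −2489·67623 + 12752·13199
1 = 12752·80822 − 15241·67623
Hence 67623⁻¹ ≡ -15241 ≡ 65581 (mod 80822).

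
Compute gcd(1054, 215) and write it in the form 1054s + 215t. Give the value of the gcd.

Repeated division:
1054 = 4·215 + 194
215 = 1·194 + 21
194 = 9·21 + 5
21 = 4·5 + 1
5 = 5·1 + 0
gcd(1054, 215) = 1.
Express as a combination:
1 = 21 − 4·5
1 = −4·194 + 37·21
1 = 37·215 − 41·194
1 = −41·1054 + 201·215
So 1 = (-41)·1054 + (201)·215.

1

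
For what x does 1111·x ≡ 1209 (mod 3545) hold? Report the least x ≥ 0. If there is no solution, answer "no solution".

1839

First find gcd(1111, 3545):
3545 = 3*1111 + 212
1111 = 5*212 + 51
212 = 4*51 + 8
51 = 6*8 + 3
8 = 2*3 + 2
3 = 1*2 + 1
2 = 2*1 + 0
gcd = 1, so a unique solution mod 3545 exists.
Back-substitute for the Bézout coefficients:
1 = 3 − 2
1 = −8 + 3·3
1 = 3·51 − 19·8
1 = −19·212 + 79·51
1 = 79·1111 − 414·212
1 = −414·3545 + 1321·1111
So 1111·(1321) ≡ 1 (mod 3545), giving 1111⁻¹ ≡ 1321.
x ≡ 1111⁻¹·1209 ≡ 1321·1209 ≡ 1839 (mod 3545).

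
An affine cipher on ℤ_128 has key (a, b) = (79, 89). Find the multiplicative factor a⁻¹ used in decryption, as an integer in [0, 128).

47

gcd(128, 79) by repeated division:
128 = 1·79 + 49
79 = 1·49 + 30
49 = 1·30 + 19
30 = 1·19 + 11
19 = 1·11 + 8
11 = 1·8 + 3
8 = 2·3 + 2
3 = 1·2 + 1
2 = 2·1 + 0
The gcd is 1. Working backward:
1 = 3 − 2
1 = −8 + 3·3
1 = 3·11 − 4·8
1 = −4·19 + 7·11
1 = 7·30 − 11·19
1 = −11·49 + 18·30
1 = 18·79 − 29·49
1 = −29·128 + 47·79
So 79·47 ≡ 1 (mod 128).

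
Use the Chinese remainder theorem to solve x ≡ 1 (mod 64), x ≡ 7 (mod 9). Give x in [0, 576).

Write x = 1 + 64·k. Then 64·k ≡ 7 − 1 ≡ 6 (mod 9).
Need 64⁻¹ mod 9. Extended Euclid on (9, 1):
9 = 9·1 + 0
64⁻¹ ≡ 1 (mod 9), so k ≡ 1·6 ≡ 6 (mod 9).
x = 1 + 64·6 = 385.

385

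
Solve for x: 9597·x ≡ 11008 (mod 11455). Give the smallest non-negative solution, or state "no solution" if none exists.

8909

First find gcd(9597, 11455):
11455 = 1×9597 + 1858
9597 = 5×1858 + 307
1858 = 6×307 + 16
307 = 19×16 + 3
16 = 5×3 + 1
3 = 3×1 + 0
gcd = 1, so a unique solution mod 11455 exists.
Back-substitute for the Bézout coefficients:
1 = 16 − 5·3
1 = −5·307 + 96·16
1 = 96·1858 − 581·307
1 = −581·9597 + 3001·1858
1 = 3001·11455 − 3582·9597
So 9597·(-3582) ≡ 1 (mod 11455), giving 9597⁻¹ ≡ 7873.
x ≡ 9597⁻¹·11008 ≡ 7873·11008 ≡ 8909 (mod 11455).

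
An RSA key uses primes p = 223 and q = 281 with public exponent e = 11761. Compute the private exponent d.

φ(n) = (p−1)(q−1) = 222·280 = 62160.
Need d with 11761·d ≡ 1 (mod 62160). Apply the extended Euclidean algorithm:
62160 = 5*11761 + 3355
11761 = 3*3355 + 1696
3355 = 1*1696 + 1659
1696 = 1*1659 + 37
1659 = 44*37 + 31
37 = 1*31 + 6
31 = 5*6 + 1
6 = 6*1 + 0
Back-substitute:
1 = 31 − 5·6
1 = −5·37 + 6·31
1 = 6·1659 − 269·37
1 = −269·1696 + 275·1659
1 = 275·3355 − 544·1696
1 = −544·11761 + 1907·3355
1 = 1907·62160 − 10079·11761
So 11761·(-10079) ≡ 1 (mod 62160), hence d ≡ -10079 ≡ 52081 (mod 62160).

52081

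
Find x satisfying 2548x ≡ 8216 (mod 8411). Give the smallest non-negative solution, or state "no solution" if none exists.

571

First find gcd(2548, 8411):
8411 = 3×2548 + 767
2548 = 3×767 + 247
767 = 3×247 + 26
247 = 9×26 + 13
26 = 2×13 + 0
gcd = 13 and 13 | 8216, so solutions exist. Divide through by 13: 196x ≡ 632 (mod 647).
Now find 196⁻¹ mod 647:
647 = 3·196 + 59
196 = 3·59 + 19
59 = 3·19 + 2
19 = 9·2 + 1
2 = 2·1 + 0
Back-substitute:
1 = 19 − 9·2
1 = −9·59 + 28·19
1 = 28·196 − 93·59
1 = −93·647 + 307·196
So 196⁻¹ ≡ 307 (mod 647).
Then x ≡ 307·632 ≡ 571 (mod 647); the smallest non-negative solution is x = 571.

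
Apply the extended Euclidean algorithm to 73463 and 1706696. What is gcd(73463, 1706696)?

1

Euclidean algorithm:
1706696 = 23×73463 + 17047
73463 = 4×17047 + 5275
17047 = 3×5275 + 1222
5275 = 4×1222 + 387
1222 = 3×387 + 61
387 = 6×61 + 21
61 = 2×21 + 19
21 = 1×19 + 2
19 = 9×2 + 1
2 = 2×1 + 0
gcd(73463, 1706696) = 1.
Back-substituting:
1 = 19 − 9·2
1 = −9·21 + 10·19
1 = 10·61 − 29·21
1 = −29·387 + 184·61
1 = 184·1222 − 581·387
1 = −581·5275 + 2508·1222
1 = 2508·17047 − 8105·5275
1 = −8105·73463 + 34928·17047
1 = 34928·1706696 − 811449·73463
So 1 = (34928)·1706696 + (-811449)·73463.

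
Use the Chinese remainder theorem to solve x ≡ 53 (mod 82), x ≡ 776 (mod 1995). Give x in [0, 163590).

74591

Write x = 53 + 82·k. Then 82·k ≡ 776 − 53 ≡ 723 (mod 1995).
Need 82⁻¹ mod 1995. Extended Euclid on (1995, 82):
1995 = 24*82 + 27
82 = 3*27 + 1
27 = 27*1 + 0
Back-substitute:
1 = 82 − 3·27
1 = −3·1995 + 73·82
82⁻¹ ≡ 73 (mod 1995), so k ≡ 73·723 ≡ 909 (mod 1995).
x = 53 + 82·909 = 74591.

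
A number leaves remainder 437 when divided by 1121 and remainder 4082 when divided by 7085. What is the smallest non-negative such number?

Write x = 437 + 1121·k. Then 1121·k ≡ 4082 − 437 ≡ 3645 (mod 7085).
Need 1121⁻¹ mod 7085. Extended Euclid on (7085, 1121):
7085 = 6×1121 + 359
1121 = 3×359 + 44
359 = 8×44 + 7
44 = 6×7 + 2
7 = 3×2 + 1
2 = 2×1 + 0
Back-substitute:
1 = 7 − 3·2
1 = −3·44 + 19·7
1 = 19·359 − 155·44
1 = −155·1121 + 484·359
1 = 484·7085 − 3059·1121
1121⁻¹ ≡ 4026 (mod 7085), so k ≡ 4026·3645 ≡ 1735 (mod 7085).
x = 437 + 1121·1735 = 1945372.

1945372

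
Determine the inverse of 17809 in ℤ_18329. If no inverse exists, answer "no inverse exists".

4547

Extended Euclidean algorithm:
18329 = 1·17809 + 520
17809 = 34·520 + 129
520 = 4·129 + 4
129 = 32·4 + 1
4 = 4·1 + 0
The gcd is 1. Working backward:
1 = 129 − 32·4
1 = −32·520 + 129·129
1 = 129·17809 − 4418·520
1 = −4418·18329 + 4547·17809
So 17809·4547 ≡ 1 (mod 18329).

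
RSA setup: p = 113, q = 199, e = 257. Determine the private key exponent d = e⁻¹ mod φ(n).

φ(n) = (p−1)(q−1) = 112·198 = 22176.
Need d with 257·d ≡ 1 (mod 22176). Apply the extended Euclidean algorithm:
22176 = 86*257 + 74
257 = 3*74 + 35
74 = 2*35 + 4
35 = 8*4 + 3
4 = 1*3 + 1
3 = 3*1 + 0
Back-substitute:
1 = 4 − 3
1 = −35 + 9·4
1 = 9·74 − 19·35
1 = −19·257 + 66·74
1 = 66·22176 − 5695·257
So 257·(-5695) ≡ 1 (mod 22176), hence d ≡ -5695 ≡ 16481 (mod 22176).

16481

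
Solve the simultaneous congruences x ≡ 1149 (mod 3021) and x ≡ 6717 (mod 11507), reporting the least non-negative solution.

34458675

Write x = 1149 + 3021·k. Then 3021·k ≡ 6717 − 1149 ≡ 5568 (mod 11507).
Need 3021⁻¹ mod 11507. Extended Euclid on (11507, 3021):
11507 = 3×3021 + 2444
3021 = 1×2444 + 577
2444 = 4×577 + 136
577 = 4×136 + 33
136 = 4×33 + 4
33 = 8×4 + 1
4 = 4×1 + 0
Back-substitute:
1 = 33 − 8·4
1 = −8·136 + 33·33
1 = 33·577 − 140·136
1 = −140·2444 + 593·577
1 = 593·3021 − 733·2444
1 = −733·11507 + 2792·3021
3021⁻¹ ≡ 2792 (mod 11507), so k ≡ 2792·5568 ≡ 11406 (mod 11507).
x = 1149 + 3021·11406 = 34458675.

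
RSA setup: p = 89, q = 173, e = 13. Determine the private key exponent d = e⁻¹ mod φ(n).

3493

φ(n) = (p−1)(q−1) = 88·172 = 15136.
Need d with 13·d ≡ 1 (mod 15136). Apply the extended Euclidean algorithm:
15136 = 1164×13 + 4
13 = 3×4 + 1
4 = 4×1 + 0
Back-substitute:
1 = 13 − 3·4
1 = −3·15136 + 3493·13
So 13·3493 ≡ 1 (mod 15136), hence d = 3493.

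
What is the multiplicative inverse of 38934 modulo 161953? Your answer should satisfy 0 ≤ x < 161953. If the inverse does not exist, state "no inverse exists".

Extended Euclidean algorithm:
161953 = 4·38934 + 6217
38934 = 6·6217 + 1632
6217 = 3·1632 + 1321
1632 = 1·1321 + 311
1321 = 4·311 + 77
311 = 4·77 + 3
77 = 25·3 + 2
3 = 1·2 + 1
2 = 2·1 + 0
gcd = 1, so the inverse exists. Back-substitute:
1 = 3 − 2
1 = −77 + 26·3
1 = 26·311 − 105·77
1 = −105·1321 + 446·311
1 = 446·1632 − 551·1321
1 = −551·6217 + 2099·1632
1 = 2099·38934 − 13145·6217
1 = −13145·161953 + 54679·38934
So 38934·54679 ≡ 1 (mod 161953).

54679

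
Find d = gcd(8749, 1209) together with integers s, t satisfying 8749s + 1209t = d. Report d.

13

Euclidean algorithm:
8749 = 7·1209 + 286
1209 = 4·286 + 65
286 = 4·65 + 26
65 = 2·26 + 13
26 = 2·13 + 0
gcd(8749, 1209) = 13.
Back-substituting:
13 = 65 − 2·26
13 = −2·286 + 9·65
13 = 9·1209 − 38·286
13 = −38·8749 + 275·1209
So 13 = (-38)·8749 + (275)·1209.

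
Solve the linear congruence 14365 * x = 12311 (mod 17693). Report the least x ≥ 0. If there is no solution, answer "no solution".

First find gcd(14365, 17693):
17693 = 1*14365 + 3328
14365 = 4*3328 + 1053
3328 = 3*1053 + 169
1053 = 6*169 + 39
169 = 4*39 + 13
39 = 3*13 + 0
gcd = 13 and 13 | 12311, so solutions exist. Divide through by 13: 1105x ≡ 947 (mod 1361).
Now find 1105⁻¹ mod 1361:
1361 = 1×1105 + 256
1105 = 4×256 + 81
256 = 3×81 + 13
81 = 6×13 + 3
13 = 4×3 + 1
3 = 3×1 + 0
Back-substitute:
1 = 13 − 4·3
1 = −4·81 + 25·13
1 = 25·256 − 79·81
1 = −79·1105 + 341·256
1 = 341·1361 − 420·1105
So 1105·(-420) ≡ 1 (mod 1361), i.e. 1105⁻¹ ≡ 941.
Then x ≡ 941·947 ≡ 1033 (mod 1361); the smallest non-negative solution is x = 1033.

1033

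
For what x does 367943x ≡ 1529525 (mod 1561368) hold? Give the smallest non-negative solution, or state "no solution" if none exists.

First find gcd(367943, 1561368):
1561368 = 4×367943 + 89596
367943 = 4×89596 + 9559
89596 = 9×9559 + 3565
9559 = 2×3565 + 2429
3565 = 1×2429 + 1136
2429 = 2×1136 + 157
1136 = 7×157 + 37
157 = 4×37 + 9
37 = 4×9 + 1
9 = 9×1 + 0
gcd = 1, so a unique solution mod 1561368 exists.
Back-substitute for the Bézout coefficients:
1 = 37 − 4·9
1 = −4·157 + 17·37
1 = 17·1136 − 123·157
1 = −123·2429 + 263·1136
1 = 263·3565 − 386·2429
1 = −386·9559 + 1035·3565
1 = 1035·89596 − 9701·9559
1 = −9701·367943 + 39839·89596
1 = 39839·1561368 − 169057·367943
So 367943·(-169057) ≡ 1 (mod 1561368), giving 367943⁻¹ ≡ 1392311.
x ≡ 367943⁻¹·1529525 ≡ 1392311·1529525 ≡ 1246555 (mod 1561368).

1246555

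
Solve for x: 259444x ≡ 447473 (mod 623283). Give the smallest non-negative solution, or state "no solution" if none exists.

First find gcd(259444, 623283):
623283 = 2×259444 + 104395
259444 = 2×104395 + 50654
104395 = 2×50654 + 3087
50654 = 16×3087 + 1262
3087 = 2×1262 + 563
1262 = 2×563 + 136
563 = 4×136 + 19
136 = 7×19 + 3
19 = 6×3 + 1
3 = 3×1 + 0
gcd = 1, so a unique solution mod 623283 exists.
Back-substitute for the Bézout coefficients:
1 = 19 − 6·3
1 = −6·136 + 43·19
1 = 43·563 − 178·136
1 = −178·1262 + 399·563
1 = 399·3087 − 976·1262
1 = −976·50654 + 16015·3087
1 = 16015·104395 − 33006·50654
1 = −33006·259444 + 82027·104395
1 = 82027·623283 − 197060·259444
So 259444·(-197060) ≡ 1 (mod 623283), giving 259444⁻¹ ≡ 426223.
x ≡ 259444⁻¹·447473 ≡ 426223·447473 ≡ 556328 (mod 623283).

556328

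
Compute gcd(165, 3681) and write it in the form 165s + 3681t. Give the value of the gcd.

3

Apply Euclid's algorithm to 3681 and 165:
3681 = 22·165 + 51
165 = 3·51 + 12
51 = 4·12 + 3
12 = 4·3 + 0
gcd(165, 3681) = 3.
Back-substituting:
3 = 51 − 4·12
3 = −4·165 + 13·51
3 = 13·3681 − 290·165
So 3 = (13)·3681 + (-290)·165.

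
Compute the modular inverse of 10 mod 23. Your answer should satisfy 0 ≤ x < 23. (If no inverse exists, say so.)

Apply the Euclidean algorithm to 23 and 10:
23 = 2·10 + 3
10 = 3·3 + 1
3 = 3·1 + 0
Since gcd(10, 23) = 1, back-substitute to write 1 as a combination:
1 = 10 − 3·3
1 = −3·23 + 7·10
So 10·7 ≡ 1 (mod 23).

7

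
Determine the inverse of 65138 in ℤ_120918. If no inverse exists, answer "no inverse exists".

no inverse exists

Euclidean algorithm on 120918, 65138:
120918 = 1*65138 + 55780
65138 = 1*55780 + 9358
55780 = 5*9358 + 8990
9358 = 1*8990 + 368
8990 = 24*368 + 158
368 = 2*158 + 52
158 = 3*52 + 2
52 = 26*2 + 0
Since gcd = 2 > 1, 65138 is not a unit mod 120918.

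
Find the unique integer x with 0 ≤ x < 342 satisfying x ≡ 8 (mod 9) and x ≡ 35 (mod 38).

Write x = 8 + 9·k. Then 9·k ≡ 35 − 8 ≡ 27 (mod 38).
Need 9⁻¹ mod 38. Extended Euclid on (38, 9):
38 = 4*9 + 2
9 = 4*2 + 1
2 = 2*1 + 0
Back-substitute:
1 = 9 − 4·2
1 = −4·38 + 17·9
9⁻¹ ≡ 17 (mod 38), so k ≡ 17·27 ≡ 3 (mod 38).
x = 8 + 9·3 = 35.

35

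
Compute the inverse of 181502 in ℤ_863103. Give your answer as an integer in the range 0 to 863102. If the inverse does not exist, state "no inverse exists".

Apply the Euclidean algorithm to 863103 and 181502:
863103 = 4×181502 + 137095
181502 = 1×137095 + 44407
137095 = 3×44407 + 3874
44407 = 11×3874 + 1793
3874 = 2×1793 + 288
1793 = 6×288 + 65
288 = 4×65 + 28
65 = 2×28 + 9
28 = 3×9 + 1
9 = 9×1 + 0
The gcd is 1. Working backward:
1 = 28 − 3·9
1 = −3·65 + 7·28
1 = 7·288 − 31·65
1 = −31·1793 + 193·288
1 = 193·3874 − 417·1793
1 = −417·44407 + 4780·3874
1 = 4780·137095 − 14757·44407
1 = −14757·181502 + 19537·137095
1 = 19537·863103 − 92905·181502
Hence 181502⁻¹ ≡ -92905 ≡ 770198 (mod 863103).

770198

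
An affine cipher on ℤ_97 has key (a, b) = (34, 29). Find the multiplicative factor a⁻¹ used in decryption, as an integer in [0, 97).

20

Extended Euclidean algorithm:
97 = 2*34 + 29
34 = 1*29 + 5
29 = 5*5 + 4
5 = 1*4 + 1
4 = 4*1 + 0
Since gcd(34, 97) = 1, back-substitute to write 1 as a combination:
1 = 5 − 4
1 = −29 + 6·5
1 = 6·34 − 7·29
1 = −7·97 + 20·34
So 34·20 ≡ 1 (mod 97).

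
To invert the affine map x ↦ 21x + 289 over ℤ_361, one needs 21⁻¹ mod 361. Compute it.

Apply the Euclidean algorithm to 361 and 21:
361 = 17·21 + 4
21 = 5·4 + 1
4 = 4·1 + 0
Since gcd(21, 361) = 1, back-substitute to write 1 as a combination:
1 = 21 − 5·4
1 = −5·361 + 86·21
So 21·86 ≡ 1 (mod 361).

86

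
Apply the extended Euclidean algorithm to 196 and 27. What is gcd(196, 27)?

Euclidean algorithm:
196 = 7·27 + 7
27 = 3·7 + 6
7 = 1·6 + 1
6 = 6·1 + 0
gcd(196, 27) = 1.
Express as a combination:
1 = 7 − 6
1 = −27 + 4·7
1 = 4·196 − 29·27
So 1 = (4)·196 + (-29)·27.

1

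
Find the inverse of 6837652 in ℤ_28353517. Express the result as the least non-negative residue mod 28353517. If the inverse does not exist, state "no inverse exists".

25293632

Extended Euclidean algorithm:
28353517 = 4·6837652 + 1002909
6837652 = 6·1002909 + 820198
1002909 = 1·820198 + 182711
820198 = 4·182711 + 89354
182711 = 2·89354 + 4003
89354 = 22·4003 + 1288
4003 = 3·1288 + 139
1288 = 9·139 + 37
139 = 3·37 + 28
37 = 1·28 + 9
28 = 3·9 + 1
9 = 9·1 + 0
gcd = 1, so the inverse exists. Back-substitute:
1 = 28 − 3·9
1 = −3·37 + 4·28
1 = 4·139 − 15·37
1 = −15·1288 + 139·139
1 = 139·4003 − 432·1288
1 = −432·89354 + 9643·4003
1 = 9643·182711 − 19718·89354
1 = −19718·820198 + 88515·182711
1 = 88515·1002909 − 108233·820198
1 = −108233·6837652 + 737913·1002909
1 = 737913·28353517 − 3059885·6837652
Thus 6837652·(-3059885) ≡ 1 (mod 28353517); reducing, -3059885 mod 28353517 = 25293632.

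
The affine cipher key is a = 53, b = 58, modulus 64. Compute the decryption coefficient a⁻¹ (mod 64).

29

Extended Euclidean algorithm:
64 = 1×53 + 11
53 = 4×11 + 9
11 = 1×9 + 2
9 = 4×2 + 1
2 = 2×1 + 0
Since gcd(53, 64) = 1, back-substitute to write 1 as a combination:
1 = 9 − 4·2
1 = −4·11 + 5·9
1 = 5·53 − 24·11
1 = −24·64 + 29·53
So 53·29 ≡ 1 (mod 64).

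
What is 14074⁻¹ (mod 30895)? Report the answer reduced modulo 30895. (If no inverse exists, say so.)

16769

gcd(30895, 14074) by repeated division:
30895 = 2·14074 + 2747
14074 = 5·2747 + 339
2747 = 8·339 + 35
339 = 9·35 + 24
35 = 1·24 + 11
24 = 2·11 + 2
11 = 5·2 + 1
2 = 2·1 + 0
Since gcd(14074, 30895) = 1, back-substitute to write 1 as a combination:
1 = 11 − 5·2
1 = −5·24 + 11·11
1 = 11·35 − 16·24
1 = −16·339 + 155·35
1 = 155·2747 − 1256·339
1 = −1256·14074 + 6435·2747
1 = 6435·30895 − 14126·14074
So 14074·(-14126) ≡ 1 (mod 30895), and -14126 ≡ 16769 (mod 30895).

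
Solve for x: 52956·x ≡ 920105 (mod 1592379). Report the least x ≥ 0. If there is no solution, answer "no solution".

gcd(52956, 1592379):
1592379 = 30×52956 + 3699
52956 = 14×3699 + 1170
3699 = 3×1170 + 189
1170 = 6×189 + 36
189 = 5×36 + 9
36 = 4×9 + 0
gcd = 9, but 9 ∤ 920105, so the congruence has no solution.

no solution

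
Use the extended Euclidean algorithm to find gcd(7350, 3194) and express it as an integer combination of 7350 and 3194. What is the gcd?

2

Repeated division:
7350 = 2*3194 + 962
3194 = 3*962 + 308
962 = 3*308 + 38
308 = 8*38 + 4
38 = 9*4 + 2
4 = 2*2 + 0
gcd(7350, 3194) = 2.
Working backward:
2 = 38 − 9·4
2 = −9·308 + 73·38
2 = 73·962 − 228·308
2 = −228·3194 + 757·962
2 = 757·7350 − 1742·3194
So 2 = (757)·7350 + (-1742)·3194.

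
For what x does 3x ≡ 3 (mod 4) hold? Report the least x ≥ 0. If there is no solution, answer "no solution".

First find gcd(3, 4):
4 = 1×3 + 1
3 = 3×1 + 0
gcd = 1, so a unique solution mod 4 exists.
Back-substitute for the Bézout coefficients:
1 = 4 − 3
So 3·(-1) ≡ 1 (mod 4), giving 3⁻¹ ≡ 3.
x ≡ 3⁻¹·3 ≡ 3·3 ≡ 1 (mod 4).

1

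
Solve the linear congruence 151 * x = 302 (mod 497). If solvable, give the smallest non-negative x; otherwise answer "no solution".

First find gcd(151, 497):
497 = 3·151 + 44
151 = 3·44 + 19
44 = 2·19 + 6
19 = 3·6 + 1
6 = 6·1 + 0
gcd = 1, so a unique solution mod 497 exists.
Back-substitute for the Bézout coefficients:
1 = 19 − 3·6
1 = −3·44 + 7·19
1 = 7·151 − 24·44
1 = −24·497 + 79·151
So 151·(79) ≡ 1 (mod 497), giving 151⁻¹ ≡ 79.
x ≡ 151⁻¹·302 ≡ 79·302 ≡ 2 (mod 497).

2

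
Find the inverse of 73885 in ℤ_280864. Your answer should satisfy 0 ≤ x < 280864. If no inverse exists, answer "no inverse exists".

217461

gcd(280864, 73885) by repeated division:
280864 = 3·73885 + 59209
73885 = 1·59209 + 14676
59209 = 4·14676 + 505
14676 = 29·505 + 31
505 = 16·31 + 9
31 = 3·9 + 4
9 = 2·4 + 1
4 = 4·1 + 0
The gcd is 1. Working backward:
1 = 9 − 2·4
1 = −2·31 + 7·9
1 = 7·505 − 114·31
1 = −114·14676 + 3313·505
1 = 3313·59209 − 13366·14676
1 = −13366·73885 + 16679·59209
1 = 16679·280864 − 63403·73885
Hence 73885⁻¹ ≡ -63403 ≡ 217461 (mod 280864).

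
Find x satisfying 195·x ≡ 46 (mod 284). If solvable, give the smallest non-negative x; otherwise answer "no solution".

First find gcd(195, 284):
284 = 1·195 + 89
195 = 2·89 + 17
89 = 5·17 + 4
17 = 4·4 + 1
4 = 4·1 + 0
gcd = 1, so a unique solution mod 284 exists.
Back-substitute for the Bézout coefficients:
1 = 17 − 4·4
1 = −4·89 + 21·17
1 = 21·195 − 46·89
1 = −46·284 + 67·195
So 195·(67) ≡ 1 (mod 284), giving 195⁻¹ ≡ 67.
x ≡ 195⁻¹·46 ≡ 67·46 ≡ 242 (mod 284).

242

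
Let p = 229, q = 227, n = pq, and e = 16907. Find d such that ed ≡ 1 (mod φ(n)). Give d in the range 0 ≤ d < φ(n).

29627

φ(n) = (p−1)(q−1) = 228·226 = 51528.
Need d with 16907·d ≡ 1 (mod 51528). Apply the extended Euclidean algorithm:
51528 = 3*16907 + 807
16907 = 20*807 + 767
807 = 1*767 + 40
767 = 19*40 + 7
40 = 5*7 + 5
7 = 1*5 + 2
5 = 2*2 + 1
2 = 2*1 + 0
Back-substitute:
1 = 5 − 2·2
1 = −2·7 + 3·5
1 = 3·40 − 17·7
1 = −17·767 + 326·40
1 = 326·807 − 343·767
1 = −343·16907 + 7186·807
1 = 7186·51528 − 21901·16907
So 16907·(-21901) ≡ 1 (mod 51528), hence d ≡ -21901 ≡ 29627 (mod 51528).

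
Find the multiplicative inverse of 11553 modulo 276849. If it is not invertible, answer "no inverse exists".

Euclidean algorithm on 276849, 11553:
276849 = 23×11553 + 11130
11553 = 1×11130 + 423
11130 = 26×423 + 132
423 = 3×132 + 27
132 = 4×27 + 24
27 = 1×24 + 3
24 = 8×3 + 0
The gcd is 3, not 1, hence no inverse exists.

no inverse exists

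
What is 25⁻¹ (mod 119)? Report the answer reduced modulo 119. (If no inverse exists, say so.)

100

gcd(119, 25) by repeated division:
119 = 4×25 + 19
25 = 1×19 + 6
19 = 3×6 + 1
6 = 6×1 + 0
Since gcd(25, 119) = 1, back-substitute to write 1 as a combination:
1 = 19 − 3·6
1 = −3·25 + 4·19
1 = 4·119 − 19·25
So 25·(-19) ≡ 1 (mod 119), and -19 ≡ 100 (mod 119).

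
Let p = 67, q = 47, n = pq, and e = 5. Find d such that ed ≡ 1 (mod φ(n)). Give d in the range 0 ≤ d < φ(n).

2429

φ(n) = (p−1)(q−1) = 66·46 = 3036.
Need d with 5·d ≡ 1 (mod 3036). Apply the extended Euclidean algorithm:
3036 = 607×5 + 1
5 = 5×1 + 0
Back-substitute:
1 = 3036 − 607·5
So 5·(-607) ≡ 1 (mod 3036), hence d ≡ -607 ≡ 2429 (mod 3036).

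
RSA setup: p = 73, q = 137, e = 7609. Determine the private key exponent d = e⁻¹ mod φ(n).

φ(n) = (p−1)(q−1) = 72·136 = 9792.
Need d with 7609·d ≡ 1 (mod 9792). Apply the extended Euclidean algorithm:
9792 = 1*7609 + 2183
7609 = 3*2183 + 1060
2183 = 2*1060 + 63
1060 = 16*63 + 52
63 = 1*52 + 11
52 = 4*11 + 8
11 = 1*8 + 3
8 = 2*3 + 2
3 = 1*2 + 1
2 = 2*1 + 0
Back-substitute:
1 = 3 − 2
1 = −8 + 3·3
1 = 3·11 − 4·8
1 = −4·52 + 19·11
1 = 19·63 − 23·52
1 = −23·1060 + 387·63
1 = 387·2183 − 797·1060
1 = −797·7609 + 2778·2183
1 = 2778·9792 − 3575·7609
So 7609·(-3575) ≡ 1 (mod 9792), hence d ≡ -3575 ≡ 6217 (mod 9792).

6217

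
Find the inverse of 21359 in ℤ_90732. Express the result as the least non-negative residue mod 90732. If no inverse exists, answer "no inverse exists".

Extended Euclidean algorithm:
90732 = 4*21359 + 5296
21359 = 4*5296 + 175
5296 = 30*175 + 46
175 = 3*46 + 37
46 = 1*37 + 9
37 = 4*9 + 1
9 = 9*1 + 0
gcd = 1, so the inverse exists. Back-substitute:
1 = 37 − 4·9
1 = −4·46 + 5·37
1 = 5·175 − 19·46
1 = −19·5296 + 575·175
1 = 575·21359 − 2319·5296
1 = −2319·90732 + 9851·21359
So 21359·9851 ≡ 1 (mod 90732).

9851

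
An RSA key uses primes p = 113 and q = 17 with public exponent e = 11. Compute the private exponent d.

163

φ(n) = (p−1)(q−1) = 112·16 = 1792.
Need d with 11·d ≡ 1 (mod 1792). Apply the extended Euclidean algorithm:
1792 = 162·11 + 10
11 = 1·10 + 1
10 = 10·1 + 0
Back-substitute:
1 = 11 − 10
1 = −1792 + 163·11
So 11·163 ≡ 1 (mod 1792), hence d = 163.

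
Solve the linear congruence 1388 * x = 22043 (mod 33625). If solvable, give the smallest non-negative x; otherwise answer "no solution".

First find gcd(1388, 33625):
33625 = 24*1388 + 313
1388 = 4*313 + 136
313 = 2*136 + 41
136 = 3*41 + 13
41 = 3*13 + 2
13 = 6*2 + 1
2 = 2*1 + 0
gcd = 1, so a unique solution mod 33625 exists.
Back-substitute for the Bézout coefficients:
1 = 13 − 6·2
1 = −6·41 + 19·13
1 = 19·136 − 63·41
1 = −63·313 + 145·136
1 = 145·1388 − 643·313
1 = −643·33625 + 15577·1388
So 1388·(15577) ≡ 1 (mod 33625), giving 1388⁻¹ ≡ 15577.
x ≡ 1388⁻¹·22043 ≡ 15577·22043 ≡ 18936 (mod 33625).

18936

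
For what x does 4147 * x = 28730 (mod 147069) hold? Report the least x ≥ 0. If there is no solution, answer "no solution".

First find gcd(4147, 147069):
147069 = 35×4147 + 1924
4147 = 2×1924 + 299
1924 = 6×299 + 130
299 = 2×130 + 39
130 = 3×39 + 13
39 = 3×13 + 0
gcd = 13 and 13 | 28730, so solutions exist. Divide through by 13: 319x ≡ 2210 (mod 11313).
Now find 319⁻¹ mod 11313:
11313 = 35·319 + 148
319 = 2·148 + 23
148 = 6·23 + 10
23 = 2·10 + 3
10 = 3·3 + 1
3 = 3·1 + 0
Back-substitute:
1 = 10 − 3·3
1 = −3·23 + 7·10
1 = 7·148 − 45·23
1 = −45·319 + 97·148
1 = 97·11313 − 3440·319
So 319·(-3440) ≡ 1 (mod 11313), i.e. 319⁻¹ ≡ 7873.
Then x ≡ 7873·2210 ≡ 11249 (mod 11313); the smallest non-negative solution is x = 11249.

11249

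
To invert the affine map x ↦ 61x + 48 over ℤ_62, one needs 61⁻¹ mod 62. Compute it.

Extended Euclidean algorithm:
62 = 1×61 + 1
61 = 61×1 + 0
gcd = 1, so the inverse exists. Back-substitute:
1 = 62 − 61
Thus 61·(-1) ≡ 1 (mod 62); reducing, -1 mod 62 = 61.

61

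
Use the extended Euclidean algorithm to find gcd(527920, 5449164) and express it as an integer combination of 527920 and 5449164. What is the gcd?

Euclidean algorithm:
5449164 = 10·527920 + 169964
527920 = 3·169964 + 18028
169964 = 9·18028 + 7712
18028 = 2·7712 + 2604
7712 = 2·2604 + 2504
2604 = 1·2504 + 100
2504 = 25·100 + 4
100 = 25·4 + 0
gcd(527920, 5449164) = 4.
Express as a combination:
4 = 2504 − 25·100
4 = −25·2604 + 26·2504
4 = 26·7712 − 77·2604
4 = −77·18028 + 180·7712
4 = 180·169964 − 1697·18028
4 = −1697·527920 + 5271·169964
4 = 5271·5449164 − 54407·527920
So 4 = (5271)·5449164 + (-54407)·527920.

4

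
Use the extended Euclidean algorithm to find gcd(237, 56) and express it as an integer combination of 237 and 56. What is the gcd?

Euclidean algorithm:
237 = 4*56 + 13
56 = 4*13 + 4
13 = 3*4 + 1
4 = 4*1 + 0
gcd(237, 56) = 1.
Express as a combination:
1 = 13 − 3·4
1 = −3·56 + 13·13
1 = 13·237 − 55·56
So 1 = (13)·237 + (-55)·56.

1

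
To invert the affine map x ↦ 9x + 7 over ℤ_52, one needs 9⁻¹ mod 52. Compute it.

Run Euclid on (52, 9):
52 = 5*9 + 7
9 = 1*7 + 2
7 = 3*2 + 1
2 = 2*1 + 0
gcd = 1, so the inverse exists. Back-substitute:
1 = 7 − 3·2
1 = −3·9 + 4·7
1 = 4·52 − 23·9
So 9·(-23) ≡ 1 (mod 52), and -23 ≡ 29 (mod 52).

29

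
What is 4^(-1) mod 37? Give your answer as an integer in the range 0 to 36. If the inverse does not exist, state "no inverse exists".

28

Run Euclid on (37, 4):
37 = 9·4 + 1
4 = 4·1 + 0
The gcd is 1. Working backward:
1 = 37 − 9·4
Hence 4⁻¹ ≡ -9 ≡ 28 (mod 37).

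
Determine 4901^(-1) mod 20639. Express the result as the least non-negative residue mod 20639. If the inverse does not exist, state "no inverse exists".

19961

Extended Euclidean algorithm:
20639 = 4·4901 + 1035
4901 = 4·1035 + 761
1035 = 1·761 + 274
761 = 2·274 + 213
274 = 1·213 + 61
213 = 3·61 + 30
61 = 2·30 + 1
30 = 30·1 + 0
Since gcd(4901, 20639) = 1, back-substitute to write 1 as a combination:
1 = 61 − 2·30
1 = −2·213 + 7·61
1 = 7·274 − 9·213
1 = −9·761 + 25·274
1 = 25·1035 − 34·761
1 = −34·4901 + 161·1035
1 = 161·20639 − 678·4901
So 4901·(-678) ≡ 1 (mod 20639), and -678 ≡ 19961 (mod 20639).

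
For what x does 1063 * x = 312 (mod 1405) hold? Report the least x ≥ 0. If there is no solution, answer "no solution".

First find gcd(1063, 1405):
1405 = 1×1063 + 342
1063 = 3×342 + 37
342 = 9×37 + 9
37 = 4×9 + 1
9 = 9×1 + 0
gcd = 1, so a unique solution mod 1405 exists.
Back-substitute for the Bézout coefficients:
1 = 37 − 4·9
1 = −4·342 + 37·37
1 = 37·1063 − 115·342
1 = −115·1405 + 152·1063
So 1063·(152) ≡ 1 (mod 1405), giving 1063⁻¹ ≡ 152.
x ≡ 1063⁻¹·312 ≡ 152·312 ≡ 1059 (mod 1405).

1059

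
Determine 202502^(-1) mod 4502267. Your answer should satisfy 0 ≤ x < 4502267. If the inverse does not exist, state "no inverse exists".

3054330

Run Euclid on (4502267, 202502):
4502267 = 22*202502 + 47223
202502 = 4*47223 + 13610
47223 = 3*13610 + 6393
13610 = 2*6393 + 824
6393 = 7*824 + 625
824 = 1*625 + 199
625 = 3*199 + 28
199 = 7*28 + 3
28 = 9*3 + 1
3 = 3*1 + 0
Since gcd(202502, 4502267) = 1, back-substitute to write 1 as a combination:
1 = 28 − 9·3
1 = −9·199 + 64·28
1 = 64·625 − 201·199
1 = −201·824 + 265·625
1 = 265·6393 − 2056·824
1 = −2056·13610 + 4377·6393
1 = 4377·47223 − 15187·13610
1 = −15187·202502 + 65125·47223
1 = 65125·4502267 − 1447937·202502
So 202502·(-1447937) ≡ 1 (mod 4502267), and -1447937 ≡ 3054330 (mod 4502267).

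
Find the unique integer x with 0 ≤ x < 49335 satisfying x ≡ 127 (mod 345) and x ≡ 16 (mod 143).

44632

Write x = 127 + 345·k. Then 345·k ≡ 16 − 127 ≡ 32 (mod 143).
Need 345⁻¹ mod 143. Extended Euclid on (143, 59):
143 = 2×59 + 25
59 = 2×25 + 9
25 = 2×9 + 7
9 = 1×7 + 2
7 = 3×2 + 1
2 = 2×1 + 0
Back-substitute:
1 = 7 − 3·2
1 = −3·9 + 4·7
1 = 4·25 − 11·9
1 = −11·59 + 26·25
1 = 26·143 − 63·59
345⁻¹ ≡ 80 (mod 143), so k ≡ 80·32 ≡ 129 (mod 143).
x = 127 + 345·129 = 44632.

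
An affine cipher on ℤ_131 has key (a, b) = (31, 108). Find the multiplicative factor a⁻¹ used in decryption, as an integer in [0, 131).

93

Run Euclid on (131, 31):
131 = 4*31 + 7
31 = 4*7 + 3
7 = 2*3 + 1
3 = 3*1 + 0
gcd = 1, so the inverse exists. Back-substitute:
1 = 7 − 2·3
1 = −2·31 + 9·7
1 = 9·131 − 38·31
Thus 31·(-38) ≡ 1 (mod 131); reducing, -38 mod 131 = 93.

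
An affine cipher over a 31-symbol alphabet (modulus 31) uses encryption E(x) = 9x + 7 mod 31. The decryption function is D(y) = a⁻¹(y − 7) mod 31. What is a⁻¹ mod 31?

7

Apply the Euclidean algorithm to 31 and 9:
31 = 3×9 + 4
9 = 2×4 + 1
4 = 4×1 + 0
The gcd is 1. Working backward:
1 = 9 − 2·4
1 = −2·31 + 7·9
So 9·7 ≡ 1 (mod 31).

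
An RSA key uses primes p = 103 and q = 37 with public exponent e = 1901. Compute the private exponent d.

1949

φ(n) = (p−1)(q−1) = 102·36 = 3672.
Need d with 1901·d ≡ 1 (mod 3672). Apply the extended Euclidean algorithm:
3672 = 1·1901 + 1771
1901 = 1·1771 + 130
1771 = 13·130 + 81
130 = 1·81 + 49
81 = 1·49 + 32
49 = 1·32 + 17
32 = 1·17 + 15
17 = 1·15 + 2
15 = 7·2 + 1
2 = 2·1 + 0
Back-substitute:
1 = 15 − 7·2
1 = −7·17 + 8·15
1 = 8·32 − 15·17
1 = −15·49 + 23·32
1 = 23·81 − 38·49
1 = −38·130 + 61·81
1 = 61·1771 − 831·130
1 = −831·1901 + 892·1771
1 = 892·3672 − 1723·1901
So 1901·(-1723) ≡ 1 (mod 3672), hence d ≡ -1723 ≡ 1949 (mod 3672).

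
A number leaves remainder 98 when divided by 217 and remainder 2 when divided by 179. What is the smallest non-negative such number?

Write x = 98 + 217·k. Then 217·k ≡ 2 − 98 ≡ 83 (mod 179).
Need 217⁻¹ mod 179. Extended Euclid on (179, 38):
179 = 4×38 + 27
38 = 1×27 + 11
27 = 2×11 + 5
11 = 2×5 + 1
5 = 5×1 + 0
Back-substitute:
1 = 11 − 2·5
1 = −2·27 + 5·11
1 = 5·38 − 7·27
1 = −7·179 + 33·38
217⁻¹ ≡ 33 (mod 179), so k ≡ 33·83 ≡ 54 (mod 179).
x = 98 + 217·54 = 11816.

11816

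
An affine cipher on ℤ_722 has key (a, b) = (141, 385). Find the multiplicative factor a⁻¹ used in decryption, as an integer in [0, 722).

297

Extended Euclidean algorithm:
722 = 5×141 + 17
141 = 8×17 + 5
17 = 3×5 + 2
5 = 2×2 + 1
2 = 2×1 + 0
The gcd is 1. Working backward:
1 = 5 − 2·2
1 = −2·17 + 7·5
1 = 7·141 − 58·17
1 = −58·722 + 297·141
So 141·297 ≡ 1 (mod 722).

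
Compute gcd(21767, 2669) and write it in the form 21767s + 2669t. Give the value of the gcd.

1

Euclidean algorithm:
21767 = 8·2669 + 415
2669 = 6·415 + 179
415 = 2·179 + 57
179 = 3·57 + 8
57 = 7·8 + 1
8 = 8·1 + 0
gcd(21767, 2669) = 1.
Working backward:
1 = 57 − 7·8
1 = −7·179 + 22·57
1 = 22·415 − 51·179
1 = −51·2669 + 328·415
1 = 328·21767 − 2675·2669
So 1 = (328)·21767 + (-2675)·2669.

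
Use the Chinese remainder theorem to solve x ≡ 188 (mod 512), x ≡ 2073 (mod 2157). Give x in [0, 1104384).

724668

Write x = 188 + 512·k. Then 512·k ≡ 2073 − 188 ≡ 1885 (mod 2157).
Need 512⁻¹ mod 2157. Extended Euclid on (2157, 512):
2157 = 4·512 + 109
512 = 4·109 + 76
109 = 1·76 + 33
76 = 2·33 + 10
33 = 3·10 + 3
10 = 3·3 + 1
3 = 3·1 + 0
Back-substitute:
1 = 10 − 3·3
1 = −3·33 + 10·10
1 = 10·76 − 23·33
1 = −23·109 + 33·76
1 = 33·512 − 155·109
1 = −155·2157 + 653·512
512⁻¹ ≡ 653 (mod 2157), so k ≡ 653·1885 ≡ 1415 (mod 2157).
x = 188 + 512·1415 = 724668.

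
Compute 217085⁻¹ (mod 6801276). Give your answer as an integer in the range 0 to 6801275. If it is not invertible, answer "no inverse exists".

Apply the Euclidean algorithm to 6801276 and 217085:
6801276 = 31*217085 + 71641
217085 = 3*71641 + 2162
71641 = 33*2162 + 295
2162 = 7*295 + 97
295 = 3*97 + 4
97 = 24*4 + 1
4 = 4*1 + 0
gcd = 1, so the inverse exists. Back-substitute:
1 = 97 − 24·4
1 = −24·295 + 73·97
1 = 73·2162 − 535·295
1 = −535·71641 + 17728·2162
1 = 17728·217085 − 53719·71641
1 = −53719·6801276 + 1683017·217085
So 217085·1683017 ≡ 1 (mod 6801276).

1683017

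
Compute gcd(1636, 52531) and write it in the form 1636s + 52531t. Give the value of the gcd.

1

Repeated division:
52531 = 32*1636 + 179
1636 = 9*179 + 25
179 = 7*25 + 4
25 = 6*4 + 1
4 = 4*1 + 0
gcd(1636, 52531) = 1.
Back-substituting:
1 = 25 − 6·4
1 = −6·179 + 43·25
1 = 43·1636 − 393·179
1 = −393·52531 + 12619·1636
So 1 = (-393)·52531 + (12619)·1636.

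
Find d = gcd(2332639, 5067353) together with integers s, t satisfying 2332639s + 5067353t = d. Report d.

Apply Euclid's algorithm to 5067353 and 2332639:
5067353 = 2*2332639 + 402075
2332639 = 5*402075 + 322264
402075 = 1*322264 + 79811
322264 = 4*79811 + 3020
79811 = 26*3020 + 1291
3020 = 2*1291 + 438
1291 = 2*438 + 415
438 = 1*415 + 23
415 = 18*23 + 1
23 = 23*1 + 0
gcd(2332639, 5067353) = 1.
Back-substituting:
1 = 415 − 18·23
1 = −18·438 + 19·415
1 = 19·1291 − 56·438
1 = −56·3020 + 131·1291
1 = 131·79811 − 3462·3020
1 = −3462·322264 + 13979·79811
1 = 13979·402075 − 17441·322264
1 = −17441·2332639 + 101184·402075
1 = 101184·5067353 − 219809·2332639
So 1 = (101184)·5067353 + (-219809)·2332639.

1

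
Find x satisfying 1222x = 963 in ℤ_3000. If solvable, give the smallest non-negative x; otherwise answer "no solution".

gcd(1222, 3000):
3000 = 2·1222 + 556
1222 = 2·556 + 110
556 = 5·110 + 6
110 = 18·6 + 2
6 = 3·2 + 0
gcd = 2, but 2 ∤ 963, so the congruence has no solution.

no solution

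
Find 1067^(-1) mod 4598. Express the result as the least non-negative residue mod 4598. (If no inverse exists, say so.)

no inverse exists

Compute gcd(1067, 4598):
4598 = 4·1067 + 330
1067 = 3·330 + 77
330 = 4·77 + 22
77 = 3·22 + 11
22 = 2·11 + 0
gcd(1067, 4598) = 11 ≠ 1, so 1067 has no multiplicative inverse modulo 4598.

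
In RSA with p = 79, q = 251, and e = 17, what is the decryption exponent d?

18353

φ(n) = (p−1)(q−1) = 78·250 = 19500.
Need d with 17·d ≡ 1 (mod 19500). Apply the extended Euclidean algorithm:
19500 = 1147*17 + 1
17 = 17*1 + 0
Back-substitute:
1 = 19500 − 1147·17
So 17·(-1147) ≡ 1 (mod 19500), hence d ≡ -1147 ≡ 18353 (mod 19500).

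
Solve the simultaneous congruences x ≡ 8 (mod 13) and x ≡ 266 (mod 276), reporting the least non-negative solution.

1646

Write x = 8 + 13·k. Then 13·k ≡ 266 − 8 ≡ 258 (mod 276).
Need 13⁻¹ mod 276. Extended Euclid on (276, 13):
276 = 21×13 + 3
13 = 4×3 + 1
3 = 3×1 + 0
Back-substitute:
1 = 13 − 4·3
1 = −4·276 + 85·13
13⁻¹ ≡ 85 (mod 276), so k ≡ 85·258 ≡ 126 (mod 276).
x = 8 + 13·126 = 1646.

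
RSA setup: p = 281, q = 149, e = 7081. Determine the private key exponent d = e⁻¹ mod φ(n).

φ(n) = (p−1)(q−1) = 280·148 = 41440.
Need d with 7081·d ≡ 1 (mod 41440). Apply the extended Euclidean algorithm:
41440 = 5·7081 + 6035
7081 = 1·6035 + 1046
6035 = 5·1046 + 805
1046 = 1·805 + 241
805 = 3·241 + 82
241 = 2·82 + 77
82 = 1·77 + 5
77 = 15·5 + 2
5 = 2·2 + 1
2 = 2·1 + 0
Back-substitute:
1 = 5 − 2·2
1 = −2·77 + 31·5
1 = 31·82 − 33·77
1 = −33·241 + 97·82
1 = 97·805 − 324·241
1 = −324·1046 + 421·805
1 = 421·6035 − 2429·1046
1 = −2429·7081 + 2850·6035
1 = 2850·41440 − 16679·7081
So 7081·(-16679) ≡ 1 (mod 41440), hence d ≡ -16679 ≡ 24761 (mod 41440).

24761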